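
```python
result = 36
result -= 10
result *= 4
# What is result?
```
Trace:
  result=36
  result=26
  result=104

Final answer: 104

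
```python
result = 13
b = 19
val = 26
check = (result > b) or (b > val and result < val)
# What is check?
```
Trace:
  result=13
  result=13, b=19
  result=13, b=19, val=26
  result=13, b=19, val=26, check=False

Final answer: False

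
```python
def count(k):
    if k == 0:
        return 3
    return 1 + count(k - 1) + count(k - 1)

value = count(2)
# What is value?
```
Call trace (a repeated sub-call is expanded the first time; later identical calls just restate its return value):
count(k=2)
  count(k=1)
    count(k=0)
    -> return 3
    count(k=0)
    -> return 3
  -> return 7
  count(k=1) -> return 7  (same call as traced above)
-> return 15

Final answer: 15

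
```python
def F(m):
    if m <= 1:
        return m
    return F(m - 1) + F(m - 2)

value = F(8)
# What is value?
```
Call trace (a repeated sub-call is expanded the first time; later identical calls just restate its return value):
F(m=8)
  F(m=7)
    F(m=6)
      F(m=5)
        F(m=4)
          F(m=3)
            F(m=2)
              F(m=1)
              -> return 1
              F(m=0)
              -> return 0
            -> return 1
            F(m=1)
            -> return 1
          -> return 2
          F(m=2) -> return 1  (same call as traced above)
        -> return 3
        F(m=3) -> return 2  (same call as traced above)
      -> return 5
      F(m=4) -> return 3  (same call as traced above)
    -> return 8
    F(m=5) -> return 5  (same call as traced above)
  -> return 13
  F(m=6) -> return 8  (same call as traced above)
-> return 21

Final answer: 21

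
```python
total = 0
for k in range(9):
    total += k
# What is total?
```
Trace:
  total=0
  total=0, k=0
  total=1, k=1
  total=3, k=2
  total=6, k=3
  total=10, k=4
  total=15, k=5
  total=21, k=6
  total=28, k=7
  total=36, k=8

Final answer: 36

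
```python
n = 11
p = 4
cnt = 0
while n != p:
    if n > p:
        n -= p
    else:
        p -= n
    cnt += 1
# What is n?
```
Trace:
  n=11
  n=11, p=4
  n=11, p=4, cnt=0
  n=7, p=4, cnt=1
  n=3, p=4, cnt=2
  n=3, p=1, cnt=3
  n=2, p=1, cnt=4
  n=1, p=1, cnt=5

Final answer: 1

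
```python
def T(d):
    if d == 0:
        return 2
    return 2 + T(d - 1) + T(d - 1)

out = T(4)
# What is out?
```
Call trace (a repeated sub-call is expanded the first time; later identical calls just restate its return value):
T(d=4)
  T(d=3)
    T(d=2)
      T(d=1)
        T(d=0)
        -> return 2
        T(d=0)
        -> return 2
      -> return 6
      T(d=1) -> return 6  (same call as traced above)
    -> return 14
    T(d=2) -> return 14  (same call as traced above)
  -> return 30
  T(d=3) -> return 30  (same call as traced above)
-> return 62

Final answer: 62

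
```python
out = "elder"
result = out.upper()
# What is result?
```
Trace:
  out='elder'
  out='elder', result='ELDER'

Final answer: 'ELDER'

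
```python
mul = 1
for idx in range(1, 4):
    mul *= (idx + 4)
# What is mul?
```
Trace:
  mul=1
  mul=5, idx=1
  mul=30, idx=2
  mul=210, idx=3

Final answer: 210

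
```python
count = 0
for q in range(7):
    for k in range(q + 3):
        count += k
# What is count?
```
Trace:
  count=0
  count=0, q=0, k=0
  count=1, q=0, k=1
  count=3, q=0, k=2
  count=3, q=1, k=0
  count=4, q=1, k=1
  count=6, q=1, k=2
  count=9, q=1, k=3
  count=9, q=2, k=0
  count=10, q=2, k=1
  count=12, q=2, k=2
  count=15, q=2, k=3
  count=19, q=2, k=4
  count=19, q=3, k=0
  count=20, q=3, k=1
  count=22, q=3, k=2
  count=25, q=3, k=3
  count=29, q=3, k=4
  count=34, q=3, k=5
  count=34, q=4, k=0
  count=35, q=4, k=1
  count=37, q=4, k=2
  count=40, q=4, k=3
  count=44, q=4, k=4
  count=49, q=4, k=5
  count=55, q=4, k=6
  count=55, q=5, k=0
  count=56, q=5, k=1
  count=58, q=5, k=2
  count=61, q=5, k=3
  count=65, q=5, k=4
  count=70, q=5, k=5
  count=76, q=5, k=6
  count=83, q=5, k=7
  count=83, q=6, k=0
  count=84, q=6, k=1
  count=86, q=6, k=2
  count=89, q=6, k=3
  count=93, q=6, k=4
  count=98, q=6, k=5
  count=104, q=6, k=6
  count=111, q=6, k=7
  count=119, q=6, k=8

Final answer: 119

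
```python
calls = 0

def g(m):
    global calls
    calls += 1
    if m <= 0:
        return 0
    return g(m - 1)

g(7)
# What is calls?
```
Call trace:
g(m=7)
  g(m=6)
    g(m=5)
      g(m=4)
        g(m=3)
          g(m=2)
            g(m=1)
              g(m=0)
              -> return 0
            -> return 0
          -> return 0
        -> return 0
      -> return 0
    -> return 0
  -> return 0
-> return 0

calls is incremented once per call. g is entered once for each m = 7, 6, 5, 4, 3, 2, 1, 0 (the m <= 0 call returns without recursing), i.e. 7 + 1 calls.
calls = 8

Final answer: 8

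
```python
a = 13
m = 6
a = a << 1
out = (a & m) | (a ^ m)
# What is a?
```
Trace:
  a=13
  a=13, m=6
  a=26, m=6
  a=26, m=6, out=30

Final answer: 26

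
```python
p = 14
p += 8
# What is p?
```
Trace:
  p=14
  p=22

Final answer: 22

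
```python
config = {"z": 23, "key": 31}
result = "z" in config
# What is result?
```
Trace:
  config={'z': 23, 'key': 31}
  config={'z': 23, 'key': 31}, result=True

Final answer: True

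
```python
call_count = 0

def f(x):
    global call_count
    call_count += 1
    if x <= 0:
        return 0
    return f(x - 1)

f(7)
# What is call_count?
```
Call trace:
f(x=7)
  f(x=6)
    f(x=5)
      f(x=4)
        f(x=3)
          f(x=2)
            f(x=1)
              f(x=0)
              -> return 0
            -> return 0
          -> return 0
        -> return 0
      -> return 0
    -> return 0
  -> return 0
-> return 0

call_count is incremented once per call. f is entered once for each x = 7, 6, 5, 4, 3, 2, 1, 0 (the x <= 0 call returns without recursing), i.e. 7 + 1 calls.
call_count = 8

Final answer: 8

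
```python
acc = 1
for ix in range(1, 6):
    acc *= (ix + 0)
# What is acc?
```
Trace:
  acc=1
  acc=1, ix=1
  acc=2, ix=2
  acc=6, ix=3
  acc=24, ix=4
  acc=120, ix=5

Final answer: 120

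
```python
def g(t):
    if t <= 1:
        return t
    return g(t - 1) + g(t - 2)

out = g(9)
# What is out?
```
Call trace (a repeated sub-call is expanded the first time; later identical calls just restate its return value):
g(t=9)
  g(t=8)
    g(t=7)
      g(t=6)
        g(t=5)
          g(t=4)
            g(t=3)
              g(t=2)
                g(t=1)
                -> return 1
                g(t=0)
                -> return 0
              -> return 1
              g(t=1)
              -> return 1
            -> return 2
            g(t=2) -> return 1  (same call as traced above)
          -> return 3
          g(t=3) -> return 2  (same call as traced above)
        -> return 5
        g(t=4) -> return 3  (same call as traced above)
      -> return 8
      g(t=5) -> return 5  (same call as traced above)
    -> return 13
    g(t=6) -> return 8  (same call as traced above)
  -> return 21
  g(t=7) -> return 13  (same call as traced above)
-> return 34

Final answer: 34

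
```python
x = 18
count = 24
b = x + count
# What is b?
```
Trace:
  x=18
  x=18, count=24
  x=18, count=24, b=42

Final answer: 42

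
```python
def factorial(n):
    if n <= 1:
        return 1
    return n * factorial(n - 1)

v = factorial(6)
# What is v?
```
Call trace:
factorial(n=6)
  factorial(n=5)
    factorial(n=4)
      factorial(n=3)
        factorial(n=2)
          factorial(n=1)
          -> return 1
        -> return 2
      -> return 6
    -> return 24
  -> return 120
-> return 720

Final answer: 720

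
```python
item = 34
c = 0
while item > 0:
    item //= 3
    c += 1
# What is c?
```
Trace:
  item=34
  item=34, c=0
  item=11, c=1
  item=3, c=2
  item=1, c=3
  item=0, c=4

Final answer: 4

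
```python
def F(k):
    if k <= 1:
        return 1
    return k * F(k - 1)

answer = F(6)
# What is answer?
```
Call trace:
F(k=6)
  F(k=5)
    F(k=4)
      F(k=3)
        F(k=2)
          F(k=1)
          -> return 1
        -> return 2
      -> return 6
    -> return 24
  -> return 120
-> return 720

Final answer: 720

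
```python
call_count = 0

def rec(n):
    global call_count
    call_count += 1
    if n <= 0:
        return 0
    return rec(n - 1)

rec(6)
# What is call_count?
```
Call trace:
rec(n=6)
  rec(n=5)
    rec(n=4)
      rec(n=3)
        rec(n=2)
          rec(n=1)
            rec(n=0)
            -> return 0
          -> return 0
        -> return 0
      -> return 0
    -> return 0
  -> return 0
-> return 0

call_count is incremented once per call. rec is entered once for each n = 6, 5, 4, 3, 2, 1, 0 (the n <= 0 call returns without recursing), i.e. 6 + 1 calls.
call_count = 7

Final answer: 7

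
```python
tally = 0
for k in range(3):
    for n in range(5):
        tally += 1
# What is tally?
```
Trace:
  tally=0
  tally=1, k=0, n=0
  tally=2, k=0, n=1
  tally=3, k=0, n=2
  tally=4, k=0, n=3
  tally=5, k=0, n=4
  tally=6, k=1, n=0
  tally=7, k=1, n=1
  tally=8, k=1, n=2
  tally=9, k=1, n=3
  tally=10, k=1, n=4
  tally=11, k=2, n=0
  tally=12, k=2, n=1
  tally=13, k=2, n=2
  tally=14, k=2, n=3
  tally=15, k=2, n=4

Final answer: 15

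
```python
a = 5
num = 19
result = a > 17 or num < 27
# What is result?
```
Trace:
  a=5
  a=5, num=19
  a=5, num=19, result=True

Final answer: True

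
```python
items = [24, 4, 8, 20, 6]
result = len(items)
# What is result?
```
Trace:
  items=[24, 4, 8, 20, 6]
  items=[24, 4, 8, 20, 6], result=5

Final answer: 5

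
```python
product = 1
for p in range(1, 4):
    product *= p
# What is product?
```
Trace:
  product=1
  product=1, p=1
  product=2, p=2
  product=6, p=3

Final answer: 6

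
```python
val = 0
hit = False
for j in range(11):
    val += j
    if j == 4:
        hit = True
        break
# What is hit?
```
Trace:
  val=0
  val=0, hit=False
  val=0, hit=False, j=0
  val=1, hit=False, j=1
  val=3, hit=False, j=2
  val=6, hit=False, j=3
  val=10, hit=True, j=4

Final answer: True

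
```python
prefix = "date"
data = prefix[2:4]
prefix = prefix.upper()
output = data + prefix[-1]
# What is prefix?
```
Trace:
  prefix='date'
  prefix='date', data='te'
  prefix='DATE', data='te'
  prefix='DATE', data='te', output='teE'

Final answer: 'DATE'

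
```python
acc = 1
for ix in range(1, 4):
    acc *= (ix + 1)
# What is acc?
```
Trace:
  acc=1
  acc=2, ix=1
  acc=6, ix=2
  acc=24, ix=3

Final answer: 24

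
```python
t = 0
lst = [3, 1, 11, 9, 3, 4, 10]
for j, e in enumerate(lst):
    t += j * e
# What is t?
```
Trace:
  t=0
  t=0, j=0, e=3
  t=1, j=1, e=1
  t=23, j=2, e=11
  t=50, j=3, e=9
  t=62, j=4, e=3
  t=82, j=5, e=4
  t=142, j=6, e=10

Final answer: 142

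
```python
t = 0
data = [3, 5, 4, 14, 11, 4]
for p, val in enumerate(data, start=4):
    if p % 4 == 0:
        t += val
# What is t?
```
Trace:
  t=0
  t=3, p=4, val=3
  t=3, p=5, val=5
  t=3, p=6, val=4
  t=3, p=7, val=14
  t=14, p=8, val=11
  t=14, p=9, val=4

Final answer: 14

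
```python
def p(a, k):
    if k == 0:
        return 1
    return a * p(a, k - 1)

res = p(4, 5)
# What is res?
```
Call trace:
p(a=4, k=5)
  p(a=4, k=4)
    p(a=4, k=3)
      p(a=4, k=2)
        p(a=4, k=1)
          p(a=4, k=0)
          -> return 1
        -> return 4
      -> return 16
    -> return 64
  -> return 256
-> return 1024

Final answer: 1024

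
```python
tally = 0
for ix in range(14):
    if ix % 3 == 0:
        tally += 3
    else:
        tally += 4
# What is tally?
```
Trace:
  tally=0
  tally=3, ix=0
  tally=7, ix=1
  tally=11, ix=2
  tally=14, ix=3
  tally=18, ix=4
  tally=22, ix=5
  tally=25, ix=6
  tally=29, ix=7
  tally=33, ix=8
  tally=36, ix=9
  tally=40, ix=10
  tally=44, ix=11
  tally=47, ix=12
  tally=51, ix=13

Final answer: 51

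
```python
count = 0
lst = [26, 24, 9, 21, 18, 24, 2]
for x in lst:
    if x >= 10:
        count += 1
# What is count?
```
Trace:
  count=0
  count=1, x=26
  count=2, x=24
  count=2, x=9
  count=3, x=21
  count=4, x=18
  count=5, x=24
  count=5, x=2

Final answer: 5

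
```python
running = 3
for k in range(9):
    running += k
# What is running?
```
Trace:
  running=3
  running=3, k=0
  running=4, k=1
  running=6, k=2
  running=9, k=3
  running=13, k=4
  running=18, k=5
  running=24, k=6
  running=31, k=7
  running=39, k=8

Final answer: 39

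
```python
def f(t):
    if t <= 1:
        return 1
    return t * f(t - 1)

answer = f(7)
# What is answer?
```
Call trace:
f(t=7)
  f(t=6)
    f(t=5)
      f(t=4)
        f(t=3)
          f(t=2)
            f(t=1)
            -> return 1
          -> return 2
        -> return 6
      -> return 24
    -> return 120
  -> return 720
-> return 5040

Final answer: 5040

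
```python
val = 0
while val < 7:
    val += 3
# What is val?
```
Trace:
  val=0
  val=3
  val=6
  val=9

Final answer: 9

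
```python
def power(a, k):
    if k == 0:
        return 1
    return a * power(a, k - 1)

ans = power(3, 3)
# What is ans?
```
Call trace:
power(a=3, k=3)
  power(a=3, k=2)
    power(a=3, k=1)
      power(a=3, k=0)
      -> return 1
    -> return 3
  -> return 9
-> return 27

Final answer: 27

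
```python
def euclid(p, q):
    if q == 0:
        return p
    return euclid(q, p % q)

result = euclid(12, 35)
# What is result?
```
Call trace:
euclid(p=12, q=35)
  euclid(p=35, q=12)
    euclid(p=12, q=11)
      euclid(p=11, q=1)
        euclid(p=1, q=0)
        -> return 1
      -> return 1
    -> return 1
  -> return 1
-> return 1

Final answer: 1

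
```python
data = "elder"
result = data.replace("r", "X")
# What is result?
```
Trace:
  data='elder'
  data='elder', result='eldeX'

Final answer: 'eldeX'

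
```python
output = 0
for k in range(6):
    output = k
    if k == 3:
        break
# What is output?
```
Trace:
  output=0
  output=0, k=0
  output=1, k=1
  output=2, k=2
  output=3, k=3

Final answer: 3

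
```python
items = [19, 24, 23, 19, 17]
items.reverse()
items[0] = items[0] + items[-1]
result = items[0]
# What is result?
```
Trace:
  items=[19, 24, 23, 19, 17]
  items=[17, 19, 23, 24, 19]
  items=[36, 19, 23, 24, 19]
  items=[36, 19, 23, 24, 19], result=36

Final answer: 36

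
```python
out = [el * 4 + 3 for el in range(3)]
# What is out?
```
Trace:
  el=0
  el=1
  el=2
  out=[3, 7, 11]

Final answer: [3, 7, 11]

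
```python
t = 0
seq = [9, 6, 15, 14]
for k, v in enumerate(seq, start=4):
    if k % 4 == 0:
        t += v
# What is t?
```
Trace:
  t=0
  t=9, k=4, v=9
  t=9, k=5, v=6
  t=9, k=6, v=15
  t=9, k=7, v=14

Final answer: 9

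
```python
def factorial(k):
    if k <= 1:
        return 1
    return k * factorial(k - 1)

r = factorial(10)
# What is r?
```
Call trace:
factorial(k=10)
  factorial(k=9)
    factorial(k=8)
      factorial(k=7)
        factorial(k=6)
          factorial(k=5)
            factorial(k=4)
              factorial(k=3)
                factorial(k=2)
                  factorial(k=1)
                  -> return 1
                -> return 2
              -> return 6
            -> return 24
          -> return 120
        -> return 720
      -> return 5040
    -> return 40320
  -> return 362880
-> return 3628800

Final answer: 3628800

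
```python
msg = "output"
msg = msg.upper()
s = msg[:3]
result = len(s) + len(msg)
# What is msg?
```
Trace:
  msg='output'
  msg='OUTPUT'
  msg='OUTPUT', s='OUT'
  msg='OUTPUT', s='OUT', result=9

Final answer: 'OUTPUT'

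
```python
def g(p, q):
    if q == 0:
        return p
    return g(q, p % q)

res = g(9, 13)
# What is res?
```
Call trace:
g(p=9, q=13)
  g(p=13, q=9)
    g(p=9, q=4)
      g(p=4, q=1)
        g(p=1, q=0)
        -> return 1
      -> return 1
    -> return 1
  -> return 1
-> return 1

Final answer: 1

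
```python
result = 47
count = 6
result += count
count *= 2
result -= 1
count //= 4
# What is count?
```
Trace:
  result=47
  result=47, count=6
  result=53, count=6
  result=53, count=12
  result=52, count=12
  result=52, count=3

Final answer: 3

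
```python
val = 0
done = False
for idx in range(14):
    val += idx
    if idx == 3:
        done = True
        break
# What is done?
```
Trace:
  val=0
  val=0, done=False
  val=0, done=False, idx=0
  val=1, done=False, idx=1
  val=3, done=False, idx=2
  val=6, done=True, idx=3

Final answer: True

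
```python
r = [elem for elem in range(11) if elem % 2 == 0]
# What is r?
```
Trace:
  elem=0
  elem=1
  elem=2
  elem=3
  elem=4
  elem=5
  elem=6
  elem=7
  elem=8
  elem=9
  elem=10
  r=[0, 2, 4, 6, 8, 10]

Final answer: [0, 2, 4, 6, 8, 10]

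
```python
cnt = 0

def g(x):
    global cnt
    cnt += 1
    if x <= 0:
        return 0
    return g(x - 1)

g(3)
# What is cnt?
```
Call trace:
g(x=3)
  g(x=2)
    g(x=1)
      g(x=0)
      -> return 0
    -> return 0
  -> return 0
-> return 0

cnt is incremented once per call. g is entered once for each x = 3, 2, 1, 0 (the x <= 0 call returns without recursing), i.e. 3 + 1 calls.
cnt = 4

Final answer: 4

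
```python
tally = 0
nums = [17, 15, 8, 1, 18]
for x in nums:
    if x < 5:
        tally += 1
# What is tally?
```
Trace:
  tally=0
  tally=0, x=17
  tally=0, x=15
  tally=0, x=8
  tally=1, x=1
  tally=1, x=18

Final answer: 1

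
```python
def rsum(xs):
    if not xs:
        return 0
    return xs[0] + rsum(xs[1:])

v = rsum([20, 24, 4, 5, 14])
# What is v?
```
Call trace:
rsum(xs=[20, 24, 4, 5, 14])
  rsum(xs=[24, 4, 5, 14])
    rsum(xs=[4, 5, 14])
      rsum(xs=[5, 14])
        rsum(xs=[14])
          rsum(xs=[])
          -> return 0
        -> return 14
      -> return 19
    -> return 23
  -> return 47
-> return 67

Final answer: 67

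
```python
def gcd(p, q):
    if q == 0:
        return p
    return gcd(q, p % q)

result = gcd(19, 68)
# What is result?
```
Call trace:
gcd(p=19, q=68)
  gcd(p=68, q=19)
    gcd(p=19, q=11)
      gcd(p=11, q=8)
        gcd(p=8, q=3)
          gcd(p=3, q=2)
            gcd(p=2, q=1)
              gcd(p=1, q=0)
              -> return 1
            -> return 1
          -> return 1
        -> return 1
      -> return 1
    -> return 1
  -> return 1
-> return 1

Final answer: 1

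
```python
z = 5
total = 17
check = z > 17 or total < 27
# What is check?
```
Trace:
  z=5
  z=5, total=17
  z=5, total=17, check=True

Final answer: True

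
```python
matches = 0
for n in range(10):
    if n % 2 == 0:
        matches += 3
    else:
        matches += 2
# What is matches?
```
Trace:
  matches=0
  matches=3, n=0
  matches=5, n=1
  matches=8, n=2
  matches=10, n=3
  matches=13, n=4
  matches=15, n=5
  matches=18, n=6
  matches=20, n=7
  matches=23, n=8
  matches=25, n=9

Final answer: 25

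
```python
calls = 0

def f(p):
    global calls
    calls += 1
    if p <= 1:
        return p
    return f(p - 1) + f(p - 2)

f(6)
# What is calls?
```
Call trace (a repeated sub-call is expanded the first time; later identical calls just restate its return value):
f(p=6)
  f(p=5)
    f(p=4)
      f(p=3)
        f(p=2)
          f(p=1)
          -> return 1
          f(p=0)
          -> return 0
        -> return 1
        f(p=1)
        -> return 1
      -> return 2
      f(p=2) -> return 1  (same call as traced above)
    -> return 3
    f(p=3) -> return 2  (same call as traced above)
  -> return 5
  f(p=4) -> return 3  (same call as traced above)
-> return 8

calls is incremented once per call, so count the calls in each subtree. Let C(p) = number of calls made by f(p).
C(0) = C(1) = 1 (base case, no recursion); C(p) = 1 + C(p - 1) + C(p - 2) otherwise.
C(2) = 1 + C(1) + C(0) = 1 + 1 + 1 = 3
C(3) = 1 + C(2) + C(1) = 1 + 3 + 1 = 5
C(4) = 1 + C(3) + C(2) = 1 + 5 + 3 = 9
C(5) = 1 + C(4) + C(3) = 1 + 9 + 5 = 15
C(6) = 1 + C(5) + C(4) = 1 + 15 + 9 = 25
calls = C(6) = 25

Final answer: 25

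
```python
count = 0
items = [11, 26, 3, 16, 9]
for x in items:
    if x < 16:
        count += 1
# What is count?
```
Trace:
  count=0
  count=1, x=11
  count=1, x=26
  count=2, x=3
  count=2, x=16
  count=3, x=9

Final answer: 3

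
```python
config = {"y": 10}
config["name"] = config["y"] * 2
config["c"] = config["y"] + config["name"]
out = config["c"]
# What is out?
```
Trace:
  config={'y': 10}
  config={'y': 10, 'name': 20}
  config={'y': 10, 'name': 20, 'c': 30}
  config={'y': 10, 'name': 20, 'c': 30}, out=30

Final answer: 30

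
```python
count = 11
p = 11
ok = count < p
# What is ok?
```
Trace:
  count=11
  count=11, p=11
  count=11, p=11, ok=False

Final answer: False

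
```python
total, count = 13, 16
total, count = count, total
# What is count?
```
Trace:
  total=13, count=16
  total=16, count=13

Final answer: 13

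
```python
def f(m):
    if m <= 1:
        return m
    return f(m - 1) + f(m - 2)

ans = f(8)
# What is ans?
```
Call trace (a repeated sub-call is expanded the first time; later identical calls just restate its return value):
f(m=8)
  f(m=7)
    f(m=6)
      f(m=5)
        f(m=4)
          f(m=3)
            f(m=2)
              f(m=1)
              -> return 1
              f(m=0)
              -> return 0
            -> return 1
            f(m=1)
            -> return 1
          -> return 2
          f(m=2) -> return 1  (same call as traced above)
        -> return 3
        f(m=3) -> return 2  (same call as traced above)
      -> return 5
      f(m=4) -> return 3  (same call as traced above)
    -> return 8
    f(m=5) -> return 5  (same call as traced above)
  -> return 13
  f(m=6) -> return 8  (same call as traced above)
-> return 21

Final answer: 21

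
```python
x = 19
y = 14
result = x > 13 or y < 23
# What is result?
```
Trace:
  x=19
  x=19, y=14
  x=19, y=14, result=True

Final answer: True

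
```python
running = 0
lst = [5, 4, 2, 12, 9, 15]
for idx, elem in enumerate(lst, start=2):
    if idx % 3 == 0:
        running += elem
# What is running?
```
Trace:
  running=0
  running=0, idx=2, elem=5
  running=4, idx=3, elem=4
  running=4, idx=4, elem=2
  running=4, idx=5, elem=12
  running=13, idx=6, elem=9
  running=13, idx=7, elem=15

Final answer: 13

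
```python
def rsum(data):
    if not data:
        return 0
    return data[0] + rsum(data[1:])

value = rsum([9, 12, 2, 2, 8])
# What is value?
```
Call trace:
rsum(data=[9, 12, 2, 2, 8])
  rsum(data=[12, 2, 2, 8])
    rsum(data=[2, 2, 8])
      rsum(data=[2, 8])
        rsum(data=[8])
          rsum(data=[])
          -> return 0
        -> return 8
      -> return 10
    -> return 12
  -> return 24
-> return 33

Final answer: 33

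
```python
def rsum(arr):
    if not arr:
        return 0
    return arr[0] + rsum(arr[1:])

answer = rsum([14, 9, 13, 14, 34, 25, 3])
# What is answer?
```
Call trace:
rsum(arr=[14, 9, 13, 14, 34, 25, 3])
  rsum(arr=[9, 13, 14, 34, 25, 3])
    rsum(arr=[13, 14, 34, 25, 3])
      rsum(arr=[14, 34, 25, 3])
        rsum(arr=[34, 25, 3])
          rsum(arr=[25, 3])
            rsum(arr=[3])
              rsum(arr=[])
              -> return 0
            -> return 3
          -> return 28
        -> return 62
      -> return 76
    -> return 89
  -> return 98
-> return 112

Final answer: 112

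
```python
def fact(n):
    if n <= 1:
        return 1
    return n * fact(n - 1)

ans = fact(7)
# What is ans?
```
Call trace:
fact(n=7)
  fact(n=6)
    fact(n=5)
      fact(n=4)
        fact(n=3)
          fact(n=2)
            fact(n=1)
            -> return 1
          -> return 2
        -> return 6
      -> return 24
    -> return 120
  -> return 720
-> return 5040

Final answer: 5040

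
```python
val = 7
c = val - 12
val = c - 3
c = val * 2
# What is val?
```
Trace:
  val=7
  val=7, c=-5
  val=-8, c=-5
  val=-8, c=-16

Final answer: -8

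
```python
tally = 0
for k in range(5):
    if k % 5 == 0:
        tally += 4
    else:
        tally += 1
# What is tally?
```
Trace:
  tally=0
  tally=4, k=0
  tally=5, k=1
  tally=6, k=2
  tally=7, k=3
  tally=8, k=4

Final answer: 8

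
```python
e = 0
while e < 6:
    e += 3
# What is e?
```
Trace:
  e=0
  e=3
  e=6

Final answer: 6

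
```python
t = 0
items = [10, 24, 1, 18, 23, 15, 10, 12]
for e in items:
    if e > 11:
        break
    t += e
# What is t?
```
Trace:
  t=0
  t=10, e=10
  t=10, e=24

Final answer: 10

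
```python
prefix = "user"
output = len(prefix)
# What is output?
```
Trace:
  prefix='user'
  prefix='user', output=4

Final answer: 4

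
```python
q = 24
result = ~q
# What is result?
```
Trace:
  q=24
  q=24, result=-25

Final answer: -25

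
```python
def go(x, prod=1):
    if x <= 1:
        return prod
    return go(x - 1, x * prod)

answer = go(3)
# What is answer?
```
Call trace:
go(x=3, prod=1)
  go(x=2, prod=3)
    go(x=1, prod=6)
    -> return 6
  -> return 6
-> return 6

Final answer: 6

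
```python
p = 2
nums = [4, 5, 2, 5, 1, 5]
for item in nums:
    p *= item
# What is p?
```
Trace:
  p=2
  p=8, item=4
  p=40, item=5
  p=80, item=2
  p=400, item=5
  p=400, item=1
  p=2000, item=5

Final answer: 2000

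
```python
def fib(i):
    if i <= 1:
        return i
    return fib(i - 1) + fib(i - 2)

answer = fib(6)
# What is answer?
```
Call trace (a repeated sub-call is expanded the first time; later identical calls just restate its return value):
fib(i=6)
  fib(i=5)
    fib(i=4)
      fib(i=3)
        fib(i=2)
          fib(i=1)
          -> return 1
          fib(i=0)
          -> return 0
        -> return 1
        fib(i=1)
        -> return 1
      -> return 2
      fib(i=2) -> return 1  (same call as traced above)
    -> return 3
    fib(i=3) -> return 2  (same call as traced above)
  -> return 5
  fib(i=4) -> return 3  (same call as traced above)
-> return 8

Final answer: 8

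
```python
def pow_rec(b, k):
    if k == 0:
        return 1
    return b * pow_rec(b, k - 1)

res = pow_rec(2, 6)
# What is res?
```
Call trace:
pow_rec(b=2, k=6)
  pow_rec(b=2, k=5)
    pow_rec(b=2, k=4)
      pow_rec(b=2, k=3)
        pow_rec(b=2, k=2)
          pow_rec(b=2, k=1)
            pow_rec(b=2, k=0)
            -> return 1
          -> return 2
        -> return 4
      -> return 8
    -> return 16
  -> return 32
-> return 64

Final answer: 64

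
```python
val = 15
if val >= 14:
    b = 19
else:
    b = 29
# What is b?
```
Trace:
  val=15
  val=15, b=19

Final answer: 19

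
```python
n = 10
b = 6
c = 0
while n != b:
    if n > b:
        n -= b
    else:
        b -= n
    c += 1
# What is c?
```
Trace:
  n=10
  n=10, b=6
  n=10, b=6, c=0
  n=4, b=6, c=1
  n=4, b=2, c=2
  n=2, b=2, c=3

Final answer: 3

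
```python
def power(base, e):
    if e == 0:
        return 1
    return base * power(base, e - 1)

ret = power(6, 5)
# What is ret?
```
Call trace:
power(base=6, e=5)
  power(base=6, e=4)
    power(base=6, e=3)
      power(base=6, e=2)
        power(base=6, e=1)
          power(base=6, e=0)
          -> return 1
        -> return 6
      -> return 36
    -> return 216
  -> return 1296
-> return 7776

Final answer: 7776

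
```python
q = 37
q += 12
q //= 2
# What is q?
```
Trace:
  q=37
  q=49
  q=24

Final answer: 24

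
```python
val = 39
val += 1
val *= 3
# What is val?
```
Trace:
  val=39
  val=40
  val=120

Final answer: 120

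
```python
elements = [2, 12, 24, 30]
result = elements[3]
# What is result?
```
Trace:
  elements=[2, 12, 24, 30]
  elements=[2, 12, 24, 30], result=30

Final answer: 30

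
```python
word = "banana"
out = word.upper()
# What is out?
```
Trace:
  word='banana'
  word='banana', out='BANANA'

Final answer: 'BANANA'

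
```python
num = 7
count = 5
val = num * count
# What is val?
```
Trace:
  num=7
  num=7, count=5
  num=7, count=5, val=35

Final answer: 35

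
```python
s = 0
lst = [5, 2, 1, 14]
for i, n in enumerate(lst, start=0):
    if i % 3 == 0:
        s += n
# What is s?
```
Trace:
  s=0
  s=5, i=0, n=5
  s=5, i=1, n=2
  s=5, i=2, n=1
  s=19, i=3, n=14

Final answer: 19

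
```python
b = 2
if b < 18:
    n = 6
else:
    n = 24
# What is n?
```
Trace:
  b=2
  b=2, n=6

Final answer: 6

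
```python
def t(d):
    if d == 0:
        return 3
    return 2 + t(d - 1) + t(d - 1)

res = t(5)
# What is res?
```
Call trace (a repeated sub-call is expanded the first time; later identical calls just restate its return value):
t(d=5)
  t(d=4)
    t(d=3)
      t(d=2)
        t(d=1)
          t(d=0)
          -> return 3
          t(d=0)
          -> return 3
        -> return 8
        t(d=1) -> return 8  (same call as traced above)
      -> return 18
      t(d=2) -> return 18  (same call as traced above)
    -> return 38
    t(d=3) -> return 38  (same call as traced above)
  -> return 78
  t(d=4) -> return 78  (same call as traced above)
-> return 158

Final answer: 158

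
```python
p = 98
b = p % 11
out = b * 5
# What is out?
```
Trace:
  p=98
  p=98, b=10
  p=98, b=10, out=50

Final answer: 50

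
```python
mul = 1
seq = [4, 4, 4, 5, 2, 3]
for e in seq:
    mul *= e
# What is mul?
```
Trace:
  mul=1
  mul=4, e=4
  mul=16, e=4
  mul=64, e=4
  mul=320, e=5
  mul=640, e=2
  mul=1920, e=3

Final answer: 1920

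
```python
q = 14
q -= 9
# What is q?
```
Trace:
  q=14
  q=5

Final answer: 5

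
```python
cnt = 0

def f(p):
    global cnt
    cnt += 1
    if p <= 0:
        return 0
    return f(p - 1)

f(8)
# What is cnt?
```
Call trace:
f(p=8)
  f(p=7)
    f(p=6)
      f(p=5)
        f(p=4)
          f(p=3)
            f(p=2)
              f(p=1)
                f(p=0)
                -> return 0
              -> return 0
            -> return 0
          -> return 0
        -> return 0
      -> return 0
    -> return 0
  -> return 0
-> return 0

cnt is incremented once per call. f is entered once for each p = 8, 7, 6, 5, 4, 3, 2, 1, 0 (the p <= 0 call returns without recursing), i.e. 8 + 1 calls.
cnt = 9

Final answer: 9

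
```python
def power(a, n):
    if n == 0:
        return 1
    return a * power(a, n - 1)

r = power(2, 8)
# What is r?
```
Call trace:
power(a=2, n=8)
  power(a=2, n=7)
    power(a=2, n=6)
      power(a=2, n=5)
        power(a=2, n=4)
          power(a=2, n=3)
            power(a=2, n=2)
              power(a=2, n=1)
                power(a=2, n=0)
                -> return 1
              -> return 2
            -> return 4
          -> return 8
        -> return 16
      -> return 32
    -> return 64
  -> return 128
-> return 256

Final answer: 256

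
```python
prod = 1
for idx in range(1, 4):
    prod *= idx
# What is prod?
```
Trace:
  prod=1
  prod=1, idx=1
  prod=2, idx=2
  prod=6, idx=3

Final answer: 6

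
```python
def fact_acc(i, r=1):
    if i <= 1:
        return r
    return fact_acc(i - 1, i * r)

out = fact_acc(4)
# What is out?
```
Call trace:
fact_acc(i=4, r=1)
  fact_acc(i=3, r=4)
    fact_acc(i=2, r=12)
      fact_acc(i=1, r=24)
      -> return 24
    -> return 24
  -> return 24
-> return 24

Final answer: 24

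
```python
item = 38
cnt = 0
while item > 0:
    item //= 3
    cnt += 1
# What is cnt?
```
Trace:
  item=38
  item=38, cnt=0
  item=12, cnt=1
  item=4, cnt=2
  item=1, cnt=3
  item=0, cnt=4

Final answer: 4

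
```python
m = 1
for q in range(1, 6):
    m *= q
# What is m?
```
Trace:
  m=1
  m=1, q=1
  m=2, q=2
  m=6, q=3
  m=24, q=4
  m=120, q=5

Final answer: 120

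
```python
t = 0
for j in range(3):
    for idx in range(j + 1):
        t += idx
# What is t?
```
Trace:
  t=0
  t=0, j=0, idx=0
  t=0, j=1, idx=0
  t=1, j=1, idx=1
  t=1, j=2, idx=0
  t=2, j=2, idx=1
  t=4, j=2, idx=2

Final answer: 4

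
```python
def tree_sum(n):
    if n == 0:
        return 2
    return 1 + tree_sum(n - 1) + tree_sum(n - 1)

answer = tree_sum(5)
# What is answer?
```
Call trace (a repeated sub-call is expanded the first time; later identical calls just restate its return value):
tree_sum(n=5)
  tree_sum(n=4)
    tree_sum(n=3)
      tree_sum(n=2)
        tree_sum(n=1)
          tree_sum(n=0)
          -> return 2
          tree_sum(n=0)
          -> return 2
        -> return 5
        tree_sum(n=1) -> return 5  (same call as traced above)
      -> return 11
      tree_sum(n=2) -> return 11  (same call as traced above)
    -> return 23
    tree_sum(n=3) -> return 23  (same call as traced above)
  -> return 47
  tree_sum(n=4) -> return 47  (same call as traced above)
-> return 95

Final answer: 95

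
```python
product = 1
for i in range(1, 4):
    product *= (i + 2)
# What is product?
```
Trace:
  product=1
  product=3, i=1
  product=12, i=2
  product=60, i=3

Final answer: 60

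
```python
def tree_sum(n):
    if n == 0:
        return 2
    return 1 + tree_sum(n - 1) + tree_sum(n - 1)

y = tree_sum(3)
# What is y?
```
Call trace (a repeated sub-call is expanded the first time; later identical calls just restate its return value):
tree_sum(n=3)
  tree_sum(n=2)
    tree_sum(n=1)
      tree_sum(n=0)
      -> return 2
      tree_sum(n=0)
      -> return 2
    -> return 5
    tree_sum(n=1) -> return 5  (same call as traced above)
  -> return 11
  tree_sum(n=2) -> return 11  (same call as traced above)
-> return 23

Final answer: 23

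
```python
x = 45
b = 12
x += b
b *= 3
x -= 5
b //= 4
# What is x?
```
Trace:
  x=45
  x=45, b=12
  x=57, b=12
  x=57, b=36
  x=52, b=36
  x=52, b=9

Final answer: 52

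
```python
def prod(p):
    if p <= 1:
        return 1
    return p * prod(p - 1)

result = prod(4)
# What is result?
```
Call trace:
prod(p=4)
  prod(p=3)
    prod(p=2)
      prod(p=1)
      -> return 1
    -> return 2
  -> return 6
-> return 24

Final answer: 24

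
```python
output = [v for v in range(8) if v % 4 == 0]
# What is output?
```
Trace:
  v=0
  v=1
  v=2
  v=3
  v=4
  v=5
  v=6
  v=7
  output=[0, 4]

Final answer: [0, 4]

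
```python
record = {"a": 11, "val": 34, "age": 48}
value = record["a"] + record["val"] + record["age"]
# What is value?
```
Trace:
  record={'a': 11, 'val': 34, 'age': 48}
  record={'a': 11, 'val': 34, 'age': 48}, value=93

Final answer: 93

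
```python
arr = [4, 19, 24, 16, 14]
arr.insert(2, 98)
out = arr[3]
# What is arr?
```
Trace:
  arr=[4, 19, 24, 16, 14]
  arr=[4, 19, 98, 24, 16, 14]
  arr=[4, 19, 98, 24, 16, 14], out=24

Final answer: [4, 19, 98, 24, 16, 14]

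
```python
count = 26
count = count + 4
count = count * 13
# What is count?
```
Trace:
  count=26
  count=30
  count=390

Final answer: 390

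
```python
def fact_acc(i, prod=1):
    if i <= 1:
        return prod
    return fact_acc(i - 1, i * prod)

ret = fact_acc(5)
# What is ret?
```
Call trace:
fact_acc(i=5, prod=1)
  fact_acc(i=4, prod=5)
    fact_acc(i=3, prod=20)
      fact_acc(i=2, prod=60)
        fact_acc(i=1, prod=120)
        -> return 120
      -> return 120
    -> return 120
  -> return 120
-> return 120

Final answer: 120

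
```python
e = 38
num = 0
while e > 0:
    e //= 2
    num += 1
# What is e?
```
Trace:
  e=38
  e=38, num=0
  e=19, num=1
  e=9, num=2
  e=4, num=3
  e=2, num=4
  e=1, num=5
  e=0, num=6

Final answer: 0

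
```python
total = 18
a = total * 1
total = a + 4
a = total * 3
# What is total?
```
Trace:
  total=18
  total=18, a=18
  total=22, a=18
  total=22, a=66

Final answer: 22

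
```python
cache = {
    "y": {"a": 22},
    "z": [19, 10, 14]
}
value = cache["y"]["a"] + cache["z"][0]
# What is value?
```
Trace:
  cache={'y': {'a': 22}, 'z': [19, 10, 14]}
  cache={'y': {'a': 22}, 'z': [19, 10, 14]}, value=41

Final answer: 41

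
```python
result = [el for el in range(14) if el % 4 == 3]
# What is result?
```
Trace:
  el=0
  el=1
  el=2
  el=3
  el=4
  el=5
  el=6
  el=7
  el=8
  el=9
  el=10
  el=11
  el=12
  el=13
  result=[3, 7, 11]

Final answer: [3, 7, 11]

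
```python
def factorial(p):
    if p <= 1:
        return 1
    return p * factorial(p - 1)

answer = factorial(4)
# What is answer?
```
Call trace:
factorial(p=4)
  factorial(p=3)
    factorial(p=2)
      factorial(p=1)
      -> return 1
    -> return 2
  -> return 6
-> return 24

Final answer: 24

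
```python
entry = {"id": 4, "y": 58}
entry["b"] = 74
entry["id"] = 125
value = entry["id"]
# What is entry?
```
Trace:
  entry={'id': 4, 'y': 58}
  entry={'id': 4, 'y': 58, 'b': 74}
  entry={'id': 125, 'y': 58, 'b': 74}
  entry={'id': 125, 'y': 58, 'b': 74}, value=125

Final answer: {'id': 125, 'y': 58, 'b': 74}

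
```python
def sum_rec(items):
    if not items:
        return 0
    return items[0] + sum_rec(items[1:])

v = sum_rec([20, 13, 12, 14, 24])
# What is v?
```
Call trace:
sum_rec(items=[20, 13, 12, 14, 24])
  sum_rec(items=[13, 12, 14, 24])
    sum_rec(items=[12, 14, 24])
      sum_rec(items=[14, 24])
        sum_rec(items=[24])
          sum_rec(items=[])
          -> return 0
        -> return 24
      -> return 38
    -> return 50
  -> return 63
-> return 83

Final answer: 83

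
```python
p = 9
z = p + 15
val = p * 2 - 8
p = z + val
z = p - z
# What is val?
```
Trace:
  p=9
  p=9, z=24
  p=9, z=24, val=10
  p=34, z=24, val=10
  p=34, z=10, val=10

Final answer: 10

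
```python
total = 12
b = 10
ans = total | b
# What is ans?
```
Trace:
  total=12
  total=12, b=10
  total=12, b=10, ans=14

Final answer: 14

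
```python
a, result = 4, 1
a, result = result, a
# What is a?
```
Trace:
  a=4, result=1
  a=1, result=4

Final answer: 1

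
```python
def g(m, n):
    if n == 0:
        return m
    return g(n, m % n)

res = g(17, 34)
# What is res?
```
Call trace:
g(m=17, n=34)
  g(m=34, n=17)
    g(m=17, n=0)
    -> return 17
  -> return 17
-> return 17

Final answer: 17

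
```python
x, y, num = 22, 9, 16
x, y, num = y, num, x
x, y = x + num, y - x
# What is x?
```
Trace:
  x=22, y=9, num=16
  x=9, y=16, num=22
  x=31, y=7, num=22

Final answer: 31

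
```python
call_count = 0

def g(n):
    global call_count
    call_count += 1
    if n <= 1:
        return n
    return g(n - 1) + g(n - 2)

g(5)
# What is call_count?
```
Call trace (a repeated sub-call is expanded the first time; later identical calls just restate its return value):
g(n=5)
  g(n=4)
    g(n=3)
      g(n=2)
        g(n=1)
        -> return 1
        g(n=0)
        -> return 0
      -> return 1
      g(n=1)
      -> return 1
    -> return 2
    g(n=2) -> return 1  (same call as traced above)
  -> return 3
  g(n=3) -> return 2  (same call as traced above)
-> return 5

call_count is incremented once per call, so count the calls in each subtree. Let C(n) = number of calls made by g(n).
C(0) = C(1) = 1 (base case, no recursion); C(n) = 1 + C(n - 1) + C(n - 2) otherwise.
C(2) = 1 + C(1) + C(0) = 1 + 1 + 1 = 3
C(3) = 1 + C(2) + C(1) = 1 + 3 + 1 = 5
C(4) = 1 + C(3) + C(2) = 1 + 5 + 3 = 9
C(5) = 1 + C(4) + C(3) = 1 + 9 + 5 = 15
call_count = C(5) = 15

Final answer: 15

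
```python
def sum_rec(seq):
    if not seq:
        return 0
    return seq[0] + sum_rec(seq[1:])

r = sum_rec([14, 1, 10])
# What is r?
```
Call trace:
sum_rec(seq=[14, 1, 10])
  sum_rec(seq=[1, 10])
    sum_rec(seq=[10])
      sum_rec(seq=[])
      -> return 0
    -> return 10
  -> return 11
-> return 25

Final answer: 25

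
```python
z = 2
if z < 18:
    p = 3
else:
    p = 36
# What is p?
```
Trace:
  z=2
  z=2, p=3

Final answer: 3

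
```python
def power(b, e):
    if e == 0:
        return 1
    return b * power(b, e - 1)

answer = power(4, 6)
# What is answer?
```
Call trace:
power(b=4, e=6)
  power(b=4, e=5)
    power(b=4, e=4)
      power(b=4, e=3)
        power(b=4, e=2)
          power(b=4, e=1)
            power(b=4, e=0)
            -> return 1
          -> return 4
        -> return 16
      -> return 64
    -> return 256
  -> return 1024
-> return 4096

Final answer: 4096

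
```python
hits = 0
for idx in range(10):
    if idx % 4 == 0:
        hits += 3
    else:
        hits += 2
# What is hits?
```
Trace:
  hits=0
  hits=3, idx=0
  hits=5, idx=1
  hits=7, idx=2
  hits=9, idx=3
  hits=12, idx=4
  hits=14, idx=5
  hits=16, idx=6
  hits=18, idx=7
  hits=21, idx=8
  hits=23, idx=9

Final answer: 23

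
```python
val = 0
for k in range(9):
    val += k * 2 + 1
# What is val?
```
Trace:
  val=0
  val=1, k=0
  val=4, k=1
  val=9, k=2
  val=16, k=3
  val=25, k=4
  val=36, k=5
  val=49, k=6
  val=64, k=7
  val=81, k=8

Final answer: 81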